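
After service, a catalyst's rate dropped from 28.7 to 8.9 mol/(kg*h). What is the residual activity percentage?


Activity (%) = (rate_used / rate_fresh) * 100
rate_used = 8.9, rate_fresh = 28.7
= (8.9 / 28.7) * 100
= 0.3101 * 100 = 31.01

31.01 %


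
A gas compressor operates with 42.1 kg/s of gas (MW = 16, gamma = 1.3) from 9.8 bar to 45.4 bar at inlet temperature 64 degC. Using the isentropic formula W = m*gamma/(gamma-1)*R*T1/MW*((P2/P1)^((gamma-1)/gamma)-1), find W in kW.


Isentropic work: W = m*(gamma/(gamma-1))*(R*T1/MW)*((P2/P1)^((gamma-1)/gamma) - 1)
T1 = 64 + 273.15 = 337.15 K
Pressure ratio = 45.4 / 9.8 = 4.63265
Exponent = (1.3 - 1)/1.3 = 0.230769
(P2/P1)^exp - 1 = 4.63265^0.230769 - 1 = 0.424468
W = 42.1 * 1.3 / 0.3 * 8.314 * 337.15 / 16 * 0.424468 = 13570

13570 kW


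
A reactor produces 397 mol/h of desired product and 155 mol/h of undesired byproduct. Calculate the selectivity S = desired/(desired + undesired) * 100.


Selectivity = desired / (desired + undesired) * 100
Total products = 397 + 155 = 552 mol/h
S = 397 / 552 * 100
= 0.7192 * 100
= 71.92 %

71.92 %


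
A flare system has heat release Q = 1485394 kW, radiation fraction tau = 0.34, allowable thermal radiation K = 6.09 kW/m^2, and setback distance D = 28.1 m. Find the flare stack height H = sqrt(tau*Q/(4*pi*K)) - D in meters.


tau*Q/(4*pi*K) = 0.34 * 1485394 / (4 * pi * 6.09) = 6599.23
sqrt(6599.23) = 81.2356
H = 81.2356 - 28.1 = 53.14

53.14 m


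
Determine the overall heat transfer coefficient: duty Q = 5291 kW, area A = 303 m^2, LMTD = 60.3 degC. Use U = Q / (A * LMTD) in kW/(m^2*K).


From Q = U*A*LMTD, U = Q / (A * LMTD)
U = 5291 / (303 * 60.3) = 5291 / 18270.9 = 0.2896

0.2896 kW/(m^2*K)


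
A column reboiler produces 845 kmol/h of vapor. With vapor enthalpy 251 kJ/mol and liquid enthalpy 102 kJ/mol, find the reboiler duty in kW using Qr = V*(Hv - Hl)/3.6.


Qr = 845 * (251 - 102) / 3.6 = 845 * 149 / 3.6 = 34970

34970 kW


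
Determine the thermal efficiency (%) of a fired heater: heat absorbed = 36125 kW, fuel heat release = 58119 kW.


Furnace efficiency = Q_absorbed / Q_fuel * 100
= 36125 / 58119 * 100 = 62.16

62.16 %


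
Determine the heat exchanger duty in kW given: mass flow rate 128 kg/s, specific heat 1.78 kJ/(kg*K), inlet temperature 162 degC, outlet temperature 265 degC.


Q = m_dot * cp * delta_T
delta_T = 265 - 162 = 103 K
Q = 128 * 1.78 * 103
= 227.84 * 103
= 23467.52 kW

23467.52 kW


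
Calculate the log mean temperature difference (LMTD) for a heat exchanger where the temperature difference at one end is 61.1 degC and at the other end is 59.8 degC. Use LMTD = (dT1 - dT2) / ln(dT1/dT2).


LMTD = (dT1 - dT2) / ln(dT1/dT2)
= (61.1 - 59.8) / ln(61.1 / 59.8) = 1.3 / 0.0215062 = 60.45

60.45 degC


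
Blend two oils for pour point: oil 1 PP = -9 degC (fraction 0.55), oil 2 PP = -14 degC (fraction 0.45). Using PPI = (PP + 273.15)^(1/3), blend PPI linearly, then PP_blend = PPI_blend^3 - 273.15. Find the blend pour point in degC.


PPI_1 = (-9 + 273.15)^(1/3) = 6.416283
PPI_2 = (-14 + 273.15)^(1/3) = 6.375541
PPI_blend = 0.55 * 6.416283 + 0.45 * 6.375541 = 6.397949
PP_blend = 6.397949^3 - 273.15 = 261.8921 - 273.15 = -11.26

-11.26 degC


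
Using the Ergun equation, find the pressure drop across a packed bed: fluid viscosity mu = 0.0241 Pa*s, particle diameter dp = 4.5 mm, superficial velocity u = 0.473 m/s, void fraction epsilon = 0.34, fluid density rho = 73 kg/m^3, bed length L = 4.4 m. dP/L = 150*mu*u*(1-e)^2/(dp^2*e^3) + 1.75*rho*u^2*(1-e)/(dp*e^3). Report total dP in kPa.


dp = 4.5 mm = 0.0045 m
Viscous term = 150*0.0241*0.473*(1-0.34)^2 / (0.0045^2*0.34^3) = 935827
Inertial term = 1.75*73*0.473^2*(1-0.34) / (0.0045*0.34^3) = 106654
dP/L = 935827 + 106654 = 1042480 Pa/m
dP = 1042480 * 4.4 / 1000 = 4587 kPa

4587 kPa


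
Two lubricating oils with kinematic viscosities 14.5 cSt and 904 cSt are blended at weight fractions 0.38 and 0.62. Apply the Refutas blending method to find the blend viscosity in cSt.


Refutas method: VBN_i = 14.534*ln(ln(visc_i + 0.8)) + 10.975, blended linearly by mass fraction; since VBN is linear in VBI_i = ln(ln(visc_i + 0.8)) and the fractions sum to 1, blend VBI directly: visc = exp(exp(VBI_blend)) - 0.8
VBI_1 = ln(ln(14.5 + 0.8)) = 1.00351
VBI_2 = ln(ln(904 + 0.8)) = 1.91806
VBI_blend = 0.38 * 1.00351 + 0.62 * 1.91806 = 1.57053
visc_blend = exp(exp(1.57053)) - 0.8 = 121.8

121.8 cSt


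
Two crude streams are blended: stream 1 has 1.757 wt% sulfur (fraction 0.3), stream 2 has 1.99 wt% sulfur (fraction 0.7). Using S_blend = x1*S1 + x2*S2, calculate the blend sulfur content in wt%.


Linear sulfur blending: S_blend = x1*S1 + x2*S2
Contribution 1: 0.3 * 1.757 = 0.5271 wt%
Contribution 2: 0.7 * 1.99 = 1.393 wt%
S_blend = 0.5271 + 1.393 = 1.9201

1.9201 wt%


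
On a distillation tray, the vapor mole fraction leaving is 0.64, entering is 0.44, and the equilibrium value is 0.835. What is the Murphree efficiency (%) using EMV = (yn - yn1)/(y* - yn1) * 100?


Murphree vapor efficiency: EMV = (y_n - y_(n-1)) / (y*_n - y_(n-1)) * 100
EMV = (0.64 - 0.44) / (0.835 - 0.44) * 100 = 0.2 / 0.395 * 100 = 50.63

50.63 %


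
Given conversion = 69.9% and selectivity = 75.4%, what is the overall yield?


Overall yield = conversion (%) * selectivity (%) / 100
Conversion = 69.9%, Selectivity = 75.4%
Y = 69.9 * 75.4 / 100
= 52.7046 %

52.7046 %


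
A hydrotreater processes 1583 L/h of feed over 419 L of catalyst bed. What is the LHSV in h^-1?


LHSV = volumetric feed rate / catalyst volume
= 1583 L/h / 419 L
= 3.778 h^-1

3.778 h^-1


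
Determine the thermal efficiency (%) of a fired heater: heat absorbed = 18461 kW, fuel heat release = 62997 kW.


Furnace efficiency = Q_absorbed / Q_fuel * 100
= 18461 / 62997 * 100 = 29.30

29.30 %


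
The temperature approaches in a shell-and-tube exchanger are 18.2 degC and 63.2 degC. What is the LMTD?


LMTD = (dT1 - dT2) / ln(dT1/dT2)
= (18.2 - 63.2) / ln(18.2 / 63.2) = -45 / -1.24488 = 36.15

36.15 degC


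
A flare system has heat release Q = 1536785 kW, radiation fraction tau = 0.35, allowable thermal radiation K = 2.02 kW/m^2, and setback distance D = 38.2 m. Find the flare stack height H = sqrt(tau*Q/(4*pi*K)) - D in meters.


tau*Q/(4*pi*K) = 0.35 * 1536785 / (4 * pi * 2.02) = 21189.5
sqrt(21189.5) = 145.566
H = 145.566 - 38.2 = 107.4

107.4 m


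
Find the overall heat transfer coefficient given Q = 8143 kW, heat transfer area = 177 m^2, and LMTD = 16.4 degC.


From Q = U*A*LMTD, U = Q / (A * LMTD)
U = 8143 / (177 * 16.4) = 8143 / 2902.8 = 2.805

2.805 kW/(m^2*K)


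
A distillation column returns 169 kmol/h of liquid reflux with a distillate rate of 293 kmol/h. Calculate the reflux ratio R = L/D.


Reflux ratio definition: R = L / D (liquid returned / distillate withdrawn)
L = 169 kmol/h, D = 293 kmol/h
R = 169 / 293 = 0.5768

0.5768


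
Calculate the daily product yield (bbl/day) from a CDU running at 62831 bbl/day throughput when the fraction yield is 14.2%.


Crude throughput = 62831 bbl/day
Fraction yield = 14.2%
yield = throughput * fraction / 100
yield = 62831 * 14.2 / 100 = 8922.002

8922.002 bbl/day


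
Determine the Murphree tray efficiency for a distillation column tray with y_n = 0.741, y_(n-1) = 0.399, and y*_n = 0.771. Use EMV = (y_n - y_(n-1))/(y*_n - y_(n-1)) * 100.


Murphree vapor efficiency: EMV = (y_n - y_(n-1)) / (y*_n - y_(n-1)) * 100
EMV = (0.741 - 0.399) / (0.771 - 0.399) * 100 = 0.342 / 0.372 * 100 = 91.94

91.94 %


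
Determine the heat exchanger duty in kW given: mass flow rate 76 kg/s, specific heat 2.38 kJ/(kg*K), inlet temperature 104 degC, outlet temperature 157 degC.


Q = m_dot * cp * delta_T
delta_T = 157 - 104 = 53 K
Q = 76 * 2.38 * 53
= 180.88 * 53
= 9586.64 kW

9586.64 kW


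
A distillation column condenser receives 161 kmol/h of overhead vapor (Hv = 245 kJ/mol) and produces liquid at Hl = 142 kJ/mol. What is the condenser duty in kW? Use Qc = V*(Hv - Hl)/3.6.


Qc = 161 * (245 - 142) / 3.6 = 161 * 103 / 3.6 = 4606

4606 kW


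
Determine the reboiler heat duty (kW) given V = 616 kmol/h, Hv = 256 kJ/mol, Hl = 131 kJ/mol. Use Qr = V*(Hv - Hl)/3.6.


Qr = 616 * (256 - 131) / 3.6 = 616 * 125 / 3.6 = 21390

21390 kW


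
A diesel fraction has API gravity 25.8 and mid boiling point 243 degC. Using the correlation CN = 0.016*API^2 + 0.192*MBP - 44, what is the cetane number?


CN = 0.016 * 25.8^2 + 0.192 * 243 - 44
CN = 10.65024 + 46.656 - 44 = 13.30624

13.30624


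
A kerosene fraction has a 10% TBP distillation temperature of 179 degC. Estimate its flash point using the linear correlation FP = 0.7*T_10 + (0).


FP = 0.7 * 179 + (0) = 125.3

125.3 degC


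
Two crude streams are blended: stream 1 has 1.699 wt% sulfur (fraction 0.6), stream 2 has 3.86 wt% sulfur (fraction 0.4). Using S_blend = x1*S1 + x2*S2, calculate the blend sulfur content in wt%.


Linear sulfur blending: S_blend = x1*S1 + x2*S2
Contribution 1: 0.6 * 1.699 = 1.0194 wt%
Contribution 2: 0.4 * 3.86 = 1.544 wt%
S_blend = 1.0194 + 1.544 = 2.5634

2.5634 wt%


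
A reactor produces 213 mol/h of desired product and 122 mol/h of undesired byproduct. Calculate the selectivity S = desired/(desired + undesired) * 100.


Selectivity = desired / (desired + undesired) * 100
Total products = 213 + 122 = 335 mol/h
S = 213 / 335 * 100
= 0.6358 * 100
= 63.58 %

63.58 %


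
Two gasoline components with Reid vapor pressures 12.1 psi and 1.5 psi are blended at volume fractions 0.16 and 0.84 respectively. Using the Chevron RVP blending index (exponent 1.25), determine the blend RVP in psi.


Chevron index: RVP_blend = (sum xi*RVPi^1.25)^(1/1.25)
RVP^1.25 terms: 0.16 * 12.1^1.25 + 0.84 * 1.5^1.25 = 5.0052
RVP_blend = 5.0052^(1/1.25) = 3.627

3.627 psi


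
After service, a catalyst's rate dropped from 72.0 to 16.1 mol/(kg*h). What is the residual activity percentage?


Activity (%) = (rate_used / rate_fresh) * 100
rate_used = 16.1, rate_fresh = 72.0
= (16.1 / 72.0) * 100
= 0.2236 * 100 = 22.36

22.36 %


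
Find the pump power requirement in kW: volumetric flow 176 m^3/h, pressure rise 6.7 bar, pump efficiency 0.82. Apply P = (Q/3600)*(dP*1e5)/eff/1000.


Q = 176 / 3600 = 0.0488889 m^3/s
P = 0.0488889 * (6.7 * 1e5) / 0.82 / 1000 = 39.95

39.95 kW


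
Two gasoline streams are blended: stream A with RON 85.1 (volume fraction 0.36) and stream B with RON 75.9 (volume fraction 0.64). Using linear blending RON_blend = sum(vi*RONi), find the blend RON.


Linear blending: RON_blend = sum(vi * RONi)
Contribution 1: 0.36 * 85.1 = 30.636
Contribution 2: 0.64 * 75.9 = 48.576
RON_blend = 30.636 + 48.576 = 79.212

79.212


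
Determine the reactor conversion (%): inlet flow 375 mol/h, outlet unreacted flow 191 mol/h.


X = (F_in - F_out) / F_in * 100
Moles reacted = 375 - 191 = 184
X = 184 / 375 * 100
= 0.4907 * 100
= 49.07 %

49.07 %


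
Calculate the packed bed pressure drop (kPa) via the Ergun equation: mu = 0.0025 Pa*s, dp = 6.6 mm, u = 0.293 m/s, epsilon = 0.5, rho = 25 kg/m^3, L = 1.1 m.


dp = 6.6 mm = 0.0066 m
Viscous term = 150*0.0025*0.293*(1-0.5)^2 / (0.0066^2*0.5^3) = 5044.77
Inertial term = 1.75*25*0.293^2*(1-0.5) / (0.0066*0.5^3) = 2276.3
dP/L = 5044.77 + 2276.3 = 7321.07 Pa/m
dP = 7321.07 * 1.1 / 1000 = 8.053 kPa

8.053 kPa


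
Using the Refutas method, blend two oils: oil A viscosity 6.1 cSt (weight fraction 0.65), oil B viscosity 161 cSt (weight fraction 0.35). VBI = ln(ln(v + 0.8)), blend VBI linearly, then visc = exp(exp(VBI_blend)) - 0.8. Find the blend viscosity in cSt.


Refutas method: VBN_i = 14.534*ln(ln(visc_i + 0.8)) + 10.975, blended linearly by mass fraction; since VBN is linear in VBI_i = ln(ln(visc_i + 0.8)) and the fractions sum to 1, blend VBI directly: visc = exp(exp(VBI_blend)) - 0.8
VBI_1 = ln(ln(6.1 + 0.8)) = 0.658308
VBI_2 = ln(ln(161 + 0.8)) = 1.62656
VBI_blend = 0.65 * 0.658308 + 0.35 * 1.62656 = 0.997196
visc_blend = exp(exp(0.997196)) - 0.8 = 14.24

14.24 cSt


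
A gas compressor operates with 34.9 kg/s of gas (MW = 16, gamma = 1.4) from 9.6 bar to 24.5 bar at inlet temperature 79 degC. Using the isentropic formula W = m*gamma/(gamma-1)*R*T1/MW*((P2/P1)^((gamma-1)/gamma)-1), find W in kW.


Isentropic work: W = m*(gamma/(gamma-1))*(R*T1/MW)*((P2/P1)^((gamma-1)/gamma) - 1)
T1 = 79 + 273.15 = 352.15 K
Pressure ratio = 24.5 / 9.6 = 2.55208
Exponent = (1.4 - 1)/1.4 = 0.285714
(P2/P1)^exp - 1 = 2.55208^0.285714 - 1 = 0.306939
W = 34.9 * 1.4 / 0.4 * 8.314 * 352.15 / 16 * 0.306939 = 6861

6861 kW


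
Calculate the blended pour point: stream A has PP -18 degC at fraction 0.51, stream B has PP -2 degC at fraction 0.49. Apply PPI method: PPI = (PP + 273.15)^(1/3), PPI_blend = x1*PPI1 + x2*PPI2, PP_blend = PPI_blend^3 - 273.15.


PPI_1 = (-18 + 273.15)^(1/3) = 6.342569
PPI_2 = (-2 + 273.15)^(1/3) = 6.472467
PPI_blend = 0.51 * 6.342569 + 0.49 * 6.472467 = 6.406219
PP_blend = 6.406219^3 - 273.15 = 262.9089 - 273.15 = -10.24

-10.24 degC


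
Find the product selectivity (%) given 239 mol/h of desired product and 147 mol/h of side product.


Selectivity = desired / (desired + undesired) * 100
Total products = 239 + 147 = 386 mol/h
S = 239 / 386 * 100
= 0.6192 * 100
= 61.92 %

61.92 %


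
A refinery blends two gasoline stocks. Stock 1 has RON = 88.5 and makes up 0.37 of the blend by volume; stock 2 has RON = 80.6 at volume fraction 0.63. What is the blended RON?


Linear blending: RON_blend = sum(vi * RONi)
Contribution 1: 0.37 * 88.5 = 32.745
Contribution 2: 0.63 * 80.6 = 50.778
RON_blend = 32.745 + 50.778 = 83.523

83.523


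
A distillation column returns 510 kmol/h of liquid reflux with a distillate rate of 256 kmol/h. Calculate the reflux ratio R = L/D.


Reflux ratio definition: R = L / D (liquid returned / distillate withdrawn)
L = 510 kmol/h, D = 256 kmol/h
R = 510 / 256 = 1.992

1.992


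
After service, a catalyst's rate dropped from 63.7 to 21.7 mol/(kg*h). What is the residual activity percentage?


Activity (%) = (rate_used / rate_fresh) * 100
rate_used = 21.7, rate_fresh = 63.7
= (21.7 / 63.7) * 100
= 0.3407 * 100 = 34.07

34.07 %


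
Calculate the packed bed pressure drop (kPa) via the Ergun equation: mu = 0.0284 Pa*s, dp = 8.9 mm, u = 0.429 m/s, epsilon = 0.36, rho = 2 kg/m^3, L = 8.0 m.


dp = 8.9 mm = 0.0089 m
Viscous term = 150*0.0284*0.429*(1-0.36)^2 / (0.0089^2*0.36^3) = 202553
Inertial term = 1.75*2*0.429^2*(1-0.36) / (0.0089*0.36^3) = 992.808
dP/L = 202553 + 992.808 = 203546 Pa/m
dP = 203546 * 8.0 / 1000 = 1628 kPa

1628 kPa


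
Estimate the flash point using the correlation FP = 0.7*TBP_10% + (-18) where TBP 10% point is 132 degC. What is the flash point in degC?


FP = 0.7 * 132 + (-18) = 74.4

74.4 degC


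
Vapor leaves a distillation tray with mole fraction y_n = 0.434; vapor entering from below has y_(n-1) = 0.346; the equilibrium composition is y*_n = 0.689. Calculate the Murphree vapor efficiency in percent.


Murphree vapor efficiency: EMV = (y_n - y_(n-1)) / (y*_n - y_(n-1)) * 100
EMV = (0.434 - 0.346) / (0.689 - 0.346) * 100 = 0.088 / 0.343 * 100 = 25.66

25.66 %


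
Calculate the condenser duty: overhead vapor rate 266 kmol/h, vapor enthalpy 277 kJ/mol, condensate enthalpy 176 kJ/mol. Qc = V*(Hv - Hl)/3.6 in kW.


Qc = 266 * (277 - 176) / 3.6 = 266 * 101 / 3.6 = 7463

7463 kW


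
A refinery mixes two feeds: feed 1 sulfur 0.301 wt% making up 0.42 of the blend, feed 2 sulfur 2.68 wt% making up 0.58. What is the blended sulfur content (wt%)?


Linear sulfur blending: S_blend = x1*S1 + x2*S2
Contribution 1: 0.42 * 0.301 = 0.12642 wt%
Contribution 2: 0.58 * 2.68 = 1.5544 wt%
S_blend = 0.12642 + 1.5544 = 1.68082

1.68082 wt%


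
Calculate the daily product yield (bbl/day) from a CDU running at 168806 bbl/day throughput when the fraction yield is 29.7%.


Crude throughput = 168806 bbl/day
Fraction yield = 29.7%
yield = throughput * fraction / 100
yield = 168806 * 29.7 / 100 = 50135.382

50135.382 bbl/day


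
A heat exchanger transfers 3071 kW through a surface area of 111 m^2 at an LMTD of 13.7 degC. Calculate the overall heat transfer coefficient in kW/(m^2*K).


From Q = U*A*LMTD, U = Q / (A * LMTD)
U = 3071 / (111 * 13.7) = 3071 / 1520.7 = 2.019

2.019 kW/(m^2*K)


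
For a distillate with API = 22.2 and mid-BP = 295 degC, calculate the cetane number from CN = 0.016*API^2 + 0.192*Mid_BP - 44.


CN = 0.016 * 22.2^2 + 0.192 * 295 - 44
CN = 7.88544 + 56.64 - 44 = 20.52544

20.52544


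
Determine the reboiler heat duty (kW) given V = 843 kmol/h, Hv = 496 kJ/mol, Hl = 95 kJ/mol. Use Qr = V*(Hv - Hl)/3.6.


Qr = 843 * (496 - 95) / 3.6 = 843 * 401 / 3.6 = 93900

93900 kW


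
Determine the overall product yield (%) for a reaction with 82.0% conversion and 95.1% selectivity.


Overall yield = conversion (%) * selectivity (%) / 100
Conversion = 82.0%, Selectivity = 95.1%
Y = 82.0 * 95.1 / 100
= 77.982 %

77.982 %


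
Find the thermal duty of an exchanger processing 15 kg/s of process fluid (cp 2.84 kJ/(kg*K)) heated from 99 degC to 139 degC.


Q = m_dot * cp * delta_T
delta_T = 139 - 99 = 40 K
Q = 15 * 2.84 * 40
= 42.6 * 40
= 1704 kW

1704 kW


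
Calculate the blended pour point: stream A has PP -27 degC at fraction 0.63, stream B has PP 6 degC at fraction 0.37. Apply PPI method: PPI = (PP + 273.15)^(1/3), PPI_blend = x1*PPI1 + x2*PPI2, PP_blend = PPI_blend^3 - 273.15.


PPI_1 = (-27 + 273.15)^(1/3) = 6.2671
PPI_2 = (6 + 273.15)^(1/3) = 6.535506
PPI_blend = 0.63 * 6.2671 + 0.37 * 6.535506 = 6.36641
PP_blend = 6.36641^3 - 273.15 = 258.0381 - 273.15 = -15.11

-15.11 degC


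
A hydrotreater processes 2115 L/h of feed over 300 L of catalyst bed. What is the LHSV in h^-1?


LHSV = volumetric feed rate / catalyst volume
= 2115 L/h / 300 L
= 7.050 h^-1

7.050 h^-1


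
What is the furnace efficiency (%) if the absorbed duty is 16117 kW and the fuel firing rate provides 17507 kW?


Furnace efficiency = Q_absorbed / Q_fuel * 100
= 16117 / 17507 * 100 = 92.06

92.06 %


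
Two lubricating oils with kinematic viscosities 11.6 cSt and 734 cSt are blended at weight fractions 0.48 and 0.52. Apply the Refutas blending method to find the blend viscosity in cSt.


Refutas method: VBN_i = 14.534*ln(ln(visc_i + 0.8)) + 10.975, blended linearly by mass fraction; since VBN is linear in VBI_i = ln(ln(visc_i + 0.8)) and the fractions sum to 1, blend VBI directly: visc = exp(exp(VBI_blend)) - 0.8
VBI_1 = ln(ln(11.6 + 0.8)) = 0.923344
VBI_2 = ln(ln(734 + 0.8)) = 1.88701
VBI_blend = 0.48 * 0.923344 + 0.52 * 1.88701 = 1.42445
visc_blend = exp(exp(1.42445)) - 0.8 = 62.99

62.99 cSt


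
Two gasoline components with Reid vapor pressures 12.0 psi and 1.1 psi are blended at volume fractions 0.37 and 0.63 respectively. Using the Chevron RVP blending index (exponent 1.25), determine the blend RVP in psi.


Chevron index: RVP_blend = (sum xi*RVPi^1.25)^(1/1.25)
RVP^1.25 terms: 0.37 * 12.0^1.25 + 0.63 * 1.1^1.25 = 8.97348
RVP_blend = 8.97348^(1/1.25) = 5.786

5.786 psi


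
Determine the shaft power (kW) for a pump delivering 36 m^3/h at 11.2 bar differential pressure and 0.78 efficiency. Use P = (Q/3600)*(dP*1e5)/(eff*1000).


Q = 36 / 3600 = 0.01 m^3/s
P = 0.01 * (11.2 * 1e5) / 0.78 / 1000 = 14.36

14.36 kW


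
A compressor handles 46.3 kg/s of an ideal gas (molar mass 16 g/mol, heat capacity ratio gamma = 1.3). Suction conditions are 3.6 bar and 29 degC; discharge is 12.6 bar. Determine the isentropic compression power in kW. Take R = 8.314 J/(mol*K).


Isentropic work: W = m*(gamma/(gamma-1))*(R*T1/MW)*((P2/P1)^((gamma-1)/gamma) - 1)
T1 = 29 + 273.15 = 302.15 K
Pressure ratio = 12.6 / 3.6 = 3.5
Exponent = (1.3 - 1)/1.3 = 0.230769
(P2/P1)^exp - 1 = 3.5^0.230769 - 1 = 0.335224
W = 46.3 * 1.3 / 0.3 * 8.314 * 302.15 / 16 * 0.335224 = 10560

10560 kW


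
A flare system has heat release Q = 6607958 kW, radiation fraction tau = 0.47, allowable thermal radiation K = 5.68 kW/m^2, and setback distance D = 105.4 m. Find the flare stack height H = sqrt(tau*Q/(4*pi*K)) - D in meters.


tau*Q/(4*pi*K) = 0.47 * 6607958 / (4 * pi * 5.68) = 43511.8
sqrt(43511.8) = 208.595
H = 208.595 - 105.4 = 103.2

103.2 m


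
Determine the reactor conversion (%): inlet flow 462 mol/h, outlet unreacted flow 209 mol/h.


X = (F_in - F_out) / F_in * 100
Moles reacted = 462 - 209 = 253
X = 253 / 462 * 100
= 0.5476 * 100
= 54.76 %

54.76 %


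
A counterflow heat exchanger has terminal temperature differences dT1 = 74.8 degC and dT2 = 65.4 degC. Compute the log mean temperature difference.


LMTD = (dT1 - dT2) / ln(dT1/dT2)
= (74.8 - 65.4) / ln(74.8 / 65.4) = 9.4 / 0.134296 = 69.99

69.99 degC


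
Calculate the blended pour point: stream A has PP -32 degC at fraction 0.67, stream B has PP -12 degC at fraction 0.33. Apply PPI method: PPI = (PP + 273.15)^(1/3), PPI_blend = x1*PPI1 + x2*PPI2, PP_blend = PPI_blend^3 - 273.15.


PPI_1 = (-32 + 273.15)^(1/3) = 6.224375
PPI_2 = (-12 + 273.15)^(1/3) = 6.391901
PPI_blend = 0.67 * 6.224375 + 0.33 * 6.391901 = 6.279659
PP_blend = 6.279659^3 - 273.15 = 247.6328 - 273.15 = -25.52

-25.52 degC


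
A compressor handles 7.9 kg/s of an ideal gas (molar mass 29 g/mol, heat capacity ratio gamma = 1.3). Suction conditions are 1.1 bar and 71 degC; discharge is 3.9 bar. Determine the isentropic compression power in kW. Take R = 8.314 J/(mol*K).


Isentropic work: W = m*(gamma/(gamma-1))*(R*T1/MW)*((P2/P1)^((gamma-1)/gamma) - 1)
T1 = 71 + 273.15 = 344.15 K
Pressure ratio = 3.9 / 1.1 = 3.54545
Exponent = (1.3 - 1)/1.3 = 0.230769
(P2/P1)^exp - 1 = 3.54545^0.230769 - 1 = 0.339205
W = 7.9 * 1.3 / 0.3 * 8.314 * 344.15 / 29 * 0.339205 = 1146

1146 kW


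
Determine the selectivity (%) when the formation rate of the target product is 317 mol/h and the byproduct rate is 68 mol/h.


Selectivity = desired / (desired + undesired) * 100
Total products = 317 + 68 = 385 mol/h
S = 317 / 385 * 100
= 0.8234 * 100
= 82.34 %

82.34 %


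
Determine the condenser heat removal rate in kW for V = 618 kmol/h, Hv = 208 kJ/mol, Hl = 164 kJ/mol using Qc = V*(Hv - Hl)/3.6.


Qc = 618 * (208 - 164) / 3.6 = 618 * 44 / 3.6 = 7553

7553 kW


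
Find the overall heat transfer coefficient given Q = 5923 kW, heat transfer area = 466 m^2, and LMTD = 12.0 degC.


From Q = U*A*LMTD, U = Q / (A * LMTD)
U = 5923 / (466 * 12.0) = 5923 / 5592 = 1.059

1.059 kW/(m^2*K)


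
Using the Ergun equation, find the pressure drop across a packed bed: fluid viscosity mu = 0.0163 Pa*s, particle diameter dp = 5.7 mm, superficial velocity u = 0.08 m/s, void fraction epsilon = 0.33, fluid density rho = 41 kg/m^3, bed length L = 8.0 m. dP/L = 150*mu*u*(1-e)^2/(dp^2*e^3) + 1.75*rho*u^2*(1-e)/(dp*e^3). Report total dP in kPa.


dp = 5.7 mm = 0.0057 m
Viscous term = 150*0.0163*0.08*(1-0.33)^2 / (0.0057^2*0.33^3) = 75201.6
Inertial term = 1.75*41*0.08^2*(1-0.33) / (0.0057*0.33^3) = 1501.97
dP/L = 75201.6 + 1501.97 = 76703.6 Pa/m
dP = 76703.6 * 8.0 / 1000 = 613.6 kPa

613.6 kPa


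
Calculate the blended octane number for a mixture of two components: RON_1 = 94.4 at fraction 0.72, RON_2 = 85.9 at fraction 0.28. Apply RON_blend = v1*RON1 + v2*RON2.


Linear blending: RON_blend = sum(vi * RONi)
Contribution 1: 0.72 * 94.4 = 67.968
Contribution 2: 0.28 * 85.9 = 24.052
RON_blend = 67.968 + 24.052 = 92.02

92.02


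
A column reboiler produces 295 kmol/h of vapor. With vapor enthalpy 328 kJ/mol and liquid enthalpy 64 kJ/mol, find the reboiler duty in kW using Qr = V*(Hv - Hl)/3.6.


Qr = 295 * (328 - 64) / 3.6 = 295 * 264 / 3.6 = 21630

21630 kW


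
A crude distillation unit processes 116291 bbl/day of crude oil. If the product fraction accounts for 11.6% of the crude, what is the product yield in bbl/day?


Crude throughput = 116291 bbl/day
Fraction yield = 11.6%
yield = throughput * fraction / 100
yield = 116291 * 11.6 / 100 = 13489.756

13489.756 bbl/day


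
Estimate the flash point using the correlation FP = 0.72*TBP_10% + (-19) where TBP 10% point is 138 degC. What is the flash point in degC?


FP = 0.72 * 138 + (-19) = 80.36

80.36 degC


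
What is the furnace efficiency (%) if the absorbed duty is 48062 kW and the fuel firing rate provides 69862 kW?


Furnace efficiency = Q_absorbed / Q_fuel * 100
= 48062 / 69862 * 100 = 68.80

68.80 %


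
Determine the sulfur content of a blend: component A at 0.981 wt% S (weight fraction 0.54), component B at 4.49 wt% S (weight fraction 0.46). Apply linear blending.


Linear sulfur blending: S_blend = x1*S1 + x2*S2
Contribution 1: 0.54 * 0.981 = 0.52974 wt%
Contribution 2: 0.46 * 4.49 = 2.0654 wt%
S_blend = 0.52974 + 2.0654 = 2.59514

2.59514 wt%


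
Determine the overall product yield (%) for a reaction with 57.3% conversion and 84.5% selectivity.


Overall yield = conversion (%) * selectivity (%) / 100
Conversion = 57.3%, Selectivity = 84.5%
Y = 57.3 * 84.5 / 100
= 48.4185 %

48.4185 %


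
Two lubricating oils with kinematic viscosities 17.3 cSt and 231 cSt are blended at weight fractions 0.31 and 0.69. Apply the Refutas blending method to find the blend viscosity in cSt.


Refutas method: VBN_i = 14.534*ln(ln(visc_i + 0.8)) + 10.975, blended linearly by mass fraction; since VBN is linear in VBI_i = ln(ln(visc_i + 0.8)) and the fractions sum to 1, blend VBI directly: visc = exp(exp(VBI_blend)) - 0.8
VBI_1 = ln(ln(17.3 + 0.8)) = 1.0633
VBI_2 = ln(ln(231 + 0.8)) = 1.69486
VBI_blend = 0.31 * 1.0633 + 0.69 * 1.69486 = 1.49908
visc_blend = exp(exp(1.49908)) - 0.8 = 87.22

87.22 cSt


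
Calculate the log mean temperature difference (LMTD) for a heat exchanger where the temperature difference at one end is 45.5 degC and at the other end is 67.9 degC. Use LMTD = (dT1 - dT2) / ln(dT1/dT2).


LMTD = (dT1 - dT2) / ln(dT1/dT2)
= (45.5 - 67.9) / ln(45.5 / 67.9) = -22.4 / -0.400324 = 55.95

55.95 degC


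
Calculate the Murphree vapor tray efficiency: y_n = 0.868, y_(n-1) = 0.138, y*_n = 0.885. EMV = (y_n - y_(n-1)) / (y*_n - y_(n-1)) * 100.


Murphree vapor efficiency: EMV = (y_n - y_(n-1)) / (y*_n - y_(n-1)) * 100
EMV = (0.868 - 0.138) / (0.885 - 0.138) * 100 = 0.73 / 0.747 * 100 = 97.72

97.72 %


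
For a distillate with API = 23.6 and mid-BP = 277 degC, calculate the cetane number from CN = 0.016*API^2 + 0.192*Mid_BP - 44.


CN = 0.016 * 23.6^2 + 0.192 * 277 - 44
CN = 8.91136 + 53.184 - 44 = 18.09536

18.09536


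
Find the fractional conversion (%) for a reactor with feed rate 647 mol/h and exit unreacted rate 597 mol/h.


X = (F_in - F_out) / F_in * 100
Moles reacted = 647 - 597 = 50
X = 50 / 647 * 100
= 0.07728 * 100
= 7.728 %

7.728 %


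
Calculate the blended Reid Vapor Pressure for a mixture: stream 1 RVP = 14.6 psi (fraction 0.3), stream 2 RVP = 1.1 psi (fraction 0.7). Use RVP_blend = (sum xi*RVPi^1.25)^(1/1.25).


Chevron index: RVP_blend = (sum xi*RVPi^1.25)^(1/1.25)
RVP^1.25 terms: 0.3 * 14.6^1.25 + 0.7 * 1.1^1.25 = 9.35031
RVP_blend = 9.35031^(1/1.25) = 5.979

5.979 psi


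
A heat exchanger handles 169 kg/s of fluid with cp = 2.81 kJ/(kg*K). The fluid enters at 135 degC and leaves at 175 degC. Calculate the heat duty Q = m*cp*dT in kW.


Q = m_dot * cp * delta_T
delta_T = 175 - 135 = 40 K
Q = 169 * 2.81 * 40
= 474.89 * 40
= 18995.6 kW

18995.6 kW


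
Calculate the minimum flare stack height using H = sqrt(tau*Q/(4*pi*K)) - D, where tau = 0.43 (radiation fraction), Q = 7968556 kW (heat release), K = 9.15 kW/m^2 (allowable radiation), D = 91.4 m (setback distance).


tau*Q/(4*pi*K) = 0.43 * 7968556 / (4 * pi * 9.15) = 29800.1
sqrt(29800.1) = 172.627
H = 172.627 - 91.4 = 81.23

81.23 m


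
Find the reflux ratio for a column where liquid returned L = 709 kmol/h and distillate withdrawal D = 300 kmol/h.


Reflux ratio definition: R = L / D (liquid returned / distillate withdrawn)
L = 709 kmol/h, D = 300 kmol/h
R = 709 / 300 = 2.363

2.363


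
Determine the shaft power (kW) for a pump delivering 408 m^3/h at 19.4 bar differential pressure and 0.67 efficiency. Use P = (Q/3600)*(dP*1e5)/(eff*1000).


Q = 408 / 3600 = 0.113333 m^3/s
P = 0.113333 * (19.4 * 1e5) / 0.67 / 1000 = 328.2

328.2 kW


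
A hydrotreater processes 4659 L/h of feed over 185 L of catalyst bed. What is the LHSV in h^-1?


LHSV = volumetric feed rate / catalyst volume
= 4659 L/h / 185 L
= 25.18 h^-1

25.18 h^-1


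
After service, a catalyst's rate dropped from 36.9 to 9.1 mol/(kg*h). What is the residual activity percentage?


Activity (%) = (rate_used / rate_fresh) * 100
rate_used = 9.1, rate_fresh = 36.9
= (9.1 / 36.9) * 100
= 0.2466 * 100 = 24.66

24.66 %


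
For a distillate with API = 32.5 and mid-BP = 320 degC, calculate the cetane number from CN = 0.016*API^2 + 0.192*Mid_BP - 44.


CN = 0.016 * 32.5^2 + 0.192 * 320 - 44
CN = 16.9 + 61.44 - 44 = 34.34

34.34


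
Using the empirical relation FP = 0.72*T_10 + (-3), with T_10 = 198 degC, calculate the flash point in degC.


FP = 0.72 * 198 + (-3) = 139.56

139.56 degC


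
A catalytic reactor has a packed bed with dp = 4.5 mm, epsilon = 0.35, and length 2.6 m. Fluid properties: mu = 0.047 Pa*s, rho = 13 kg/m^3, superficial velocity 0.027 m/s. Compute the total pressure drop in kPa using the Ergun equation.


dp = 4.5 mm = 0.0045 m
Viscous term = 150*0.047*0.027*(1-0.35)^2 / (0.0045^2*0.35^3) = 92629.7
Inertial term = 1.75*13*0.027^2*(1-0.35) / (0.0045*0.35^3) = 55.8735
dP/L = 92629.7 + 55.8735 = 92685.6 Pa/m
dP = 92685.6 * 2.6 / 1000 = 241.0 kPa

241.0 kPa


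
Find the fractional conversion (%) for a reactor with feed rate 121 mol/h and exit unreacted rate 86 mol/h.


X = (F_in - F_out) / F_in * 100
Moles reacted = 121 - 86 = 35
X = 35 / 121 * 100
= 0.2893 * 100
= 28.93 %

28.93 %


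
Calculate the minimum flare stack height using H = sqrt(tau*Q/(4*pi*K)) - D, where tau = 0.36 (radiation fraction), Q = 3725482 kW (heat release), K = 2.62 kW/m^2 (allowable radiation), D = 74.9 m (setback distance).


tau*Q/(4*pi*K) = 0.36 * 3725482 / (4 * pi * 2.62) = 40735.6
sqrt(40735.6) = 201.831
H = 201.831 - 74.9 = 126.9

126.9 m


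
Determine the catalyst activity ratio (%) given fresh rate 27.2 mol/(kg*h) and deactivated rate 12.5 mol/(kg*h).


Activity (%) = (rate_used / rate_fresh) * 100
rate_used = 12.5, rate_fresh = 27.2
= (12.5 / 27.2) * 100
= 0.4596 * 100 = 45.96

45.96 %


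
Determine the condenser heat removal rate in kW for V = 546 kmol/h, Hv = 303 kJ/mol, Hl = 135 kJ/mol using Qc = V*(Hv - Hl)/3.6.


Qc = 546 * (303 - 135) / 3.6 = 546 * 168 / 3.6 = 25480

25480 kW


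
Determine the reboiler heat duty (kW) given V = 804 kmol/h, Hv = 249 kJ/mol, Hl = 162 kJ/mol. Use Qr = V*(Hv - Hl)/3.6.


Qr = 804 * (249 - 162) / 3.6 = 804 * 87 / 3.6 = 19430

19430 kW


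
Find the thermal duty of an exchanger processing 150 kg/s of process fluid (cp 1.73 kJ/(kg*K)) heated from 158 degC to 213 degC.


Q = m_dot * cp * delta_T
delta_T = 213 - 158 = 55 K
Q = 150 * 1.73 * 55
= 259.5 * 55
= 14272.5 kW

14272.5 kW


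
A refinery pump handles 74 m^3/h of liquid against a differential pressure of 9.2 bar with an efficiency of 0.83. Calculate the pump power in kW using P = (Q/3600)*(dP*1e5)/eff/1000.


Q = 74 / 3600 = 0.0205556 m^3/s
P = 0.0205556 * (9.2 * 1e5) / 0.83 / 1000 = 22.78

22.78 kW


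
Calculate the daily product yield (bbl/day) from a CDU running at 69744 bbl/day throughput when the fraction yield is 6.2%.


Crude throughput = 69744 bbl/day
Fraction yield = 6.2%
yield = throughput * fraction / 100
yield = 69744 * 6.2 / 100 = 4324.128

4324.128 bbl/day


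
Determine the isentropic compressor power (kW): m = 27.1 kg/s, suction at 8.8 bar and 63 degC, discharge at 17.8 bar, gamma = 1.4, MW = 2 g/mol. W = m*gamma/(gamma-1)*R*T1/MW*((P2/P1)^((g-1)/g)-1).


Isentropic work: W = m*(gamma/(gamma-1))*(R*T1/MW)*((P2/P1)^((gamma-1)/gamma) - 1)
T1 = 63 + 273.15 = 336.15 K
Pressure ratio = 17.8 / 8.8 = 2.02273
Exponent = (1.4 - 1)/1.4 = 0.285714
(P2/P1)^exp - 1 = 2.02273^0.285714 - 1 = 0.222956
W = 27.1 * 1.4 / 0.4 * 8.314 * 336.15 / 2 * 0.222956 = 29550

29550 kW


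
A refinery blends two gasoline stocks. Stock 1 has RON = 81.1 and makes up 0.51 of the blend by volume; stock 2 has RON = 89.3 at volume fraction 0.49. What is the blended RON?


Linear blending: RON_blend = sum(vi * RONi)
Contribution 1: 0.51 * 81.1 = 41.361
Contribution 2: 0.49 * 89.3 = 43.757
RON_blend = 41.361 + 43.757 = 85.118

85.118


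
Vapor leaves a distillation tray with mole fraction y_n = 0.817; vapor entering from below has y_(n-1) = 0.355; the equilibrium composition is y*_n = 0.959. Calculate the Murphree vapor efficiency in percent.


Murphree vapor efficiency: EMV = (y_n - y_(n-1)) / (y*_n - y_(n-1)) * 100
EMV = (0.817 - 0.355) / (0.959 - 0.355) * 100 = 0.462 / 0.604 * 100 = 76.49

76.49 %


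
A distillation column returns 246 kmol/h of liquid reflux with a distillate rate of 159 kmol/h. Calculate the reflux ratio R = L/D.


Reflux ratio definition: R = L / D (liquid returned / distillate withdrawn)
L = 246 kmol/h, D = 159 kmol/h
R = 246 / 159 = 1.547

1.547


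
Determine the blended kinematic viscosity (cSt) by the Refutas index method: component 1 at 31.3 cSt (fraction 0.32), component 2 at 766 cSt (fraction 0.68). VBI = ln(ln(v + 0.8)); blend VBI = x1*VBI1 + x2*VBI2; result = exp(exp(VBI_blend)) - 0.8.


Refutas method: VBN_i = 14.534*ln(ln(visc_i + 0.8)) + 10.975, blended linearly by mass fraction; since VBN is linear in VBI_i = ln(ln(visc_i + 0.8)) and the fractions sum to 1, blend VBI directly: visc = exp(exp(VBI_blend)) - 0.8
VBI_1 = ln(ln(31.3 + 0.8)) = 1.24382
VBI_2 = ln(ln(766 + 0.8)) = 1.89345
VBI_blend = 0.32 * 1.24382 + 0.68 * 1.89345 = 1.68557
visc_blend = exp(exp(1.68557)) - 0.8 = 219.6

219.6 cSt


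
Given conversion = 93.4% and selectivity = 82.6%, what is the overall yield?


Overall yield = conversion (%) * selectivity (%) / 100
Conversion = 93.4%, Selectivity = 82.6%
Y = 93.4 * 82.6 / 100
= 77.1484 %

77.1484 %


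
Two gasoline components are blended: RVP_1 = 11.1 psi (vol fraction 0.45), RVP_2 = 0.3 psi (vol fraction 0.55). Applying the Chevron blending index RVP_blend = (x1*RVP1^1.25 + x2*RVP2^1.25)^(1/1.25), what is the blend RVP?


Chevron index: RVP_blend = (sum xi*RVPi^1.25)^(1/1.25)
RVP^1.25 terms: 0.45 * 11.1^1.25 + 0.55 * 0.3^1.25 = 9.23941
RVP_blend = 9.23941^(1/1.25) = 5.923

5.923 psi


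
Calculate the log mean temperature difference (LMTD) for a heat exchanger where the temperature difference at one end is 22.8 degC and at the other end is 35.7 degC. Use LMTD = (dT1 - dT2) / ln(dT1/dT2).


LMTD = (dT1 - dT2) / ln(dT1/dT2)
= (22.8 - 35.7) / ln(22.8 / 35.7) = -12.9 / -0.44839 = 28.77

28.77 degC


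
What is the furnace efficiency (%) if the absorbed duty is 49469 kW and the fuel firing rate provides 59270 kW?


Furnace efficiency = Q_absorbed / Q_fuel * 100
= 49469 / 59270 * 100 = 83.46

83.46 %


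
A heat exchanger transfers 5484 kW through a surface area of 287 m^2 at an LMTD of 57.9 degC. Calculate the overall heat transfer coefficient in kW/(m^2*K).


From Q = U*A*LMTD, U = Q / (A * LMTD)
U = 5484 / (287 * 57.9) = 5484 / 16617.3 = 0.3300

0.3300 kW/(m^2*K)


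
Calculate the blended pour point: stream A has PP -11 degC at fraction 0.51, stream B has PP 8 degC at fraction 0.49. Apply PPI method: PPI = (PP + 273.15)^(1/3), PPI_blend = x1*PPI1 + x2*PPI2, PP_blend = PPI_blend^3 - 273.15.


PPI_1 = (-11 + 273.15)^(1/3) = 6.400049
PPI_2 = (8 + 273.15)^(1/3) = 6.551077
PPI_blend = 0.51 * 6.400049 + 0.49 * 6.551077 = 6.474053
PP_blend = 6.474053^3 - 273.15 = 271.3493 - 273.15 = -1.8

-1.8 degC


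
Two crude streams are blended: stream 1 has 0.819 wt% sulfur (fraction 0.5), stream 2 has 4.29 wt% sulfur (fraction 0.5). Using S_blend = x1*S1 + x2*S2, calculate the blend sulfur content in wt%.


Linear sulfur blending: S_blend = x1*S1 + x2*S2
Contribution 1: 0.5 * 0.819 = 0.4095 wt%
Contribution 2: 0.5 * 4.29 = 2.145 wt%
S_blend = 0.4095 + 2.145 = 2.5545

2.5545 wt%


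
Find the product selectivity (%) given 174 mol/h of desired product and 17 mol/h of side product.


Selectivity = desired / (desired + undesired) * 100
Total products = 174 + 17 = 191 mol/h
S = 174 / 191 * 100
= 0.9110 * 100
= 91.10 %

91.10 %


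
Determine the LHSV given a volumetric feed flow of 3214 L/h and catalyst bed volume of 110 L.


LHSV = volumetric feed rate / catalyst volume
= 3214 L/h / 110 L
= 29.22 h^-1

29.22 h^-1


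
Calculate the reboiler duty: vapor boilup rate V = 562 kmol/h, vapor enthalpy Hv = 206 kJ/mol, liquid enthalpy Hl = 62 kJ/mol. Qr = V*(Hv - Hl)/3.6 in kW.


Qr = 562 * (206 - 62) / 3.6 = 562 * 144 / 3.6 = 22480

22480 kW


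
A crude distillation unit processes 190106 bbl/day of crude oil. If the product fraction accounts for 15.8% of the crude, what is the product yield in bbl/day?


Crude throughput = 190106 bbl/day
Fraction yield = 15.8%
yield = throughput * fraction / 100
yield = 190106 * 15.8 / 100 = 30036.748

30036.748 bbl/day


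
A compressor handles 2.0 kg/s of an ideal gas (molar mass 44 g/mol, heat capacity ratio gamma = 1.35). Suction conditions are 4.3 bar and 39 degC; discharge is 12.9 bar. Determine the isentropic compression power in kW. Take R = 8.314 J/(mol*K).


Isentropic work: W = m*(gamma/(gamma-1))*(R*T1/MW)*((P2/P1)^((gamma-1)/gamma) - 1)
T1 = 39 + 273.15 = 312.15 K
Pressure ratio = 12.9 / 4.3 = 3
Exponent = (1.35 - 1)/1.35 = 0.259259
(P2/P1)^exp - 1 = 3^0.259259 - 1 = 0.32953
W = 2.0 * 1.35 / 0.35 * 8.314 * 312.15 / 44 * 0.32953 = 149.9

149.9 kW


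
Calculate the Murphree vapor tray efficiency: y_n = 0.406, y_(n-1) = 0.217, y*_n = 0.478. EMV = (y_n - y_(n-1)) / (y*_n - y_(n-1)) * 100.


Murphree vapor efficiency: EMV = (y_n - y_(n-1)) / (y*_n - y_(n-1)) * 100
EMV = (0.406 - 0.217) / (0.478 - 0.217) * 100 = 0.189 / 0.261 * 100 = 72.41

72.41 %


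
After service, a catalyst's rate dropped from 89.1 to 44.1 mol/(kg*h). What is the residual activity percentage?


Activity (%) = (rate_used / rate_fresh) * 100
rate_used = 44.1, rate_fresh = 89.1
= (44.1 / 89.1) * 100
= 0.4949 * 100 = 49.49

49.49 %


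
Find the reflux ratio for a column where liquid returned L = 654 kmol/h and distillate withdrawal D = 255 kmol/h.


Reflux ratio definition: R = L / D (liquid returned / distillate withdrawn)
L = 654 kmol/h, D = 255 kmol/h
R = 654 / 255 = 2.565

2.565


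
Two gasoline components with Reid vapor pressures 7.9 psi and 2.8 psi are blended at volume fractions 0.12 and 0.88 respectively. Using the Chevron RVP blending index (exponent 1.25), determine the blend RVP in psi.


Chevron index: RVP_blend = (sum xi*RVPi^1.25)^(1/1.25)
RVP^1.25 terms: 0.12 * 7.9^1.25 + 0.88 * 2.8^1.25 = 4.77669
RVP_blend = 4.77669^(1/1.25) = 3.494

3.494 psi


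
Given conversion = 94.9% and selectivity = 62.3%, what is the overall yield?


Overall yield = conversion (%) * selectivity (%) / 100
Conversion = 94.9%, Selectivity = 62.3%
Y = 94.9 * 62.3 / 100
= 59.1227 %

59.1227 %


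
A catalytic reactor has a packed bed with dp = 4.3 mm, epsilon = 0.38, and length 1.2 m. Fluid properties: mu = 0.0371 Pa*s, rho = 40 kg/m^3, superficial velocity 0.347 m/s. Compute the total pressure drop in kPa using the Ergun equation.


dp = 4.3 mm = 0.0043 m
Viscous term = 150*0.0371*0.347*(1-0.38)^2 / (0.0043^2*0.38^3) = 731628
Inertial term = 1.75*40*0.347^2*(1-0.38) / (0.0043*0.38^3) = 22147.7
dP/L = 731628 + 22147.7 = 753776 Pa/m
dP = 753776 * 1.2 / 1000 = 904.5 kPa

904.5 kPa


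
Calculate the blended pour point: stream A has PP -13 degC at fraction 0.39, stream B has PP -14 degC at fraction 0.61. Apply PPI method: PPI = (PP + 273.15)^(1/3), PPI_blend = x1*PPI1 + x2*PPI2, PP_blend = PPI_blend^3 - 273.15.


PPI_1 = (-13 + 273.15)^(1/3) = 6.383731
PPI_2 = (-14 + 273.15)^(1/3) = 6.375541
PPI_blend = 0.39 * 6.383731 + 0.61 * 6.375541 = 6.378735
PP_blend = 6.378735^3 - 273.15 = 259.5396 - 273.15 = -13.61

-13.61 degC
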